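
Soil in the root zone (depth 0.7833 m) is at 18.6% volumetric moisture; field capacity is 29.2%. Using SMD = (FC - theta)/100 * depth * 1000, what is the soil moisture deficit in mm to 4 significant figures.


SMD = (29.2 - 18.6)/100 * 0.7833 * 1000 = 83.03 mm
Therefore the soil moisture deficit = 83.03 mm.


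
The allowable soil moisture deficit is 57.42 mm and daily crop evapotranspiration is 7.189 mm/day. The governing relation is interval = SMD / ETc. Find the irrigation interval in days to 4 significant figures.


interval = 57.42 / 7.189 = 7.987 days
Therefore the irrigation interval = 7.987 days.


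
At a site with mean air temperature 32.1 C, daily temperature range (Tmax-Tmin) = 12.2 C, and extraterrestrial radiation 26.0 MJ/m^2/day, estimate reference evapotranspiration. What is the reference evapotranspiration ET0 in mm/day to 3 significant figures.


Approach: apply the Hargreaves-Samani method, ET0 = 0.0023*(Tmean+17.8)*sqrt(Tmax-Tmin)*0.408*Ra.
ET0 = 0.0023*(32.1+17.8)*sqrt(12.2)*0.408*26.0 = 4.25 mm/day
Therefore the reference evapotranspiration ET0 = 4.25 mm/day.


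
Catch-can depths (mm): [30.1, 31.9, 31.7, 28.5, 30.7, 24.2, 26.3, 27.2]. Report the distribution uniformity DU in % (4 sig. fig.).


Approach: apply the low-quarter distribution uniformity, DU = (mean of lowest quarter of readings / overall mean)*100.
sorted lowest 2 of 8: [24.2, 26.3] -> mean = 25.2500 mm
overall mean = 28.8250 mm
DU = (25.2500/28.8250)*100 = 87.60 %
Therefore the distribution uniformity DU = 87.60 %.


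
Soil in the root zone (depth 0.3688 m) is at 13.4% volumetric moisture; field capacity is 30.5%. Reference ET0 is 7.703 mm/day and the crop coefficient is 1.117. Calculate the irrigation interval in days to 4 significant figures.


Approach: apply soil-water budget scheduling, SMD = (FC-theta)/100*depth*1000; ETc = ET0*Kc; interval = SMD/ETc.
Step 1 — soil moisture deficit:
  SMD = (30.5 - 13.4)/100 * 0.3688 * 1000 = 63.0648 mm
Step 2 — daily crop ET (ETc = ET0*Kc):
  ETc = 7.703 * 1.117 = 8.60425 mm/day
Step 3 — irrigation interval (SMD/ETc):
  interval = 63.0648 / 8.60425 = 7.329 days
Therefore the irrigation interval = 7.329 days.


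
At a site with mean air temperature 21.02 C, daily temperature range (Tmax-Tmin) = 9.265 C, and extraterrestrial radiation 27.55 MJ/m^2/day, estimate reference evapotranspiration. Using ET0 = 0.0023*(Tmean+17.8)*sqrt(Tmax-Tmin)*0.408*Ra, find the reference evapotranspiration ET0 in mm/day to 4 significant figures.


ET0 = 0.0023*(21.02+17.8)*sqrt(9.265)*0.408*27.55 = 3.055 mm/day
Therefore the reference evapotranspiration ET0 = 3.055 mm/day.


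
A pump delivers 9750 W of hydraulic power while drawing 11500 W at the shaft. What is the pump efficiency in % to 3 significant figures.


Approach: apply the efficiency ratio, eta = (P_out/P_in)*100.
eta = (9750 / 11500) * 100 = 84.8 %
Therefore the pump efficiency = 84.8 %.


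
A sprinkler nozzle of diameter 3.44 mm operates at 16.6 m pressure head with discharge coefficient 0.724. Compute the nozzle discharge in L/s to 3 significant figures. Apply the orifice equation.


Approach: apply the orifice equation, Q = Cd*A*sqrt(2*g*h), A = pi*(d/2)^2.
A = pi*(3.44e-3/2)^2 = 9.2941e-06 m^2
Q = 0.724 * 9.2941e-06 * sqrt(2*9.81*16.6) * 1000 = 0.121 L/s
Therefore the nozzle discharge = 0.121 L/s.


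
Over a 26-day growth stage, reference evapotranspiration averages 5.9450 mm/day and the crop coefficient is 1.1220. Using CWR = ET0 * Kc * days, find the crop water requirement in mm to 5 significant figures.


CWR = 5.9450 * 1.1220 * 26 = 173.43 mm
Therefore the crop water requirement = 173.43 mm.


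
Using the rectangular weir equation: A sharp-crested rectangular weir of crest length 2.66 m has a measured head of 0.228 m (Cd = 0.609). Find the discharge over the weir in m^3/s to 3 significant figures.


Approach: apply the rectangular weir equation, Q = (2/3)*Cd*L*sqrt(2g)*H^1.5.
Q = (2/3)*0.609*2.66*sqrt(2*9.81)*0.228^1.5 = 0.521 m^3/s
Therefore the discharge over the weir = 0.521 m^3/s.


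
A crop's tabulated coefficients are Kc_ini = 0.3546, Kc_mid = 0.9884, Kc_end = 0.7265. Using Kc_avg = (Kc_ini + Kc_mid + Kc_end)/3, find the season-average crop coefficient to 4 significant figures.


Kc_avg = (0.3546 + 0.9884 + 0.7265)/3 = 0.6898
Therefore the season-average crop coefficient = 0.6898.


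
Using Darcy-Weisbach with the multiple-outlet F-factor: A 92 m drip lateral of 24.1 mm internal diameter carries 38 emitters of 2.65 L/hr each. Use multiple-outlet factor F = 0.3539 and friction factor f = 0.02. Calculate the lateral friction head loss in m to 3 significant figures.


Approach: apply Darcy-Weisbach with the multiple-outlet F-factor, Q = n*q/(3600*1000) m^3/s; v = Q/A; hf = F*f*(L/D)*(v^2/(2g)).
Q = 38*2.65/(3600*1000) = 2.7972e-05 m^3/s
A = pi*(24.1e-3/2)^2 = 4.5617e-04 m^2, so v = Q/A = 0.061320 m/s
hf = 0.3539*0.02*(92/0.0241)*(0.061320^2/(2*9.81)) = 0.00518 m
Therefore the lateral friction head loss = 0.00518 m.


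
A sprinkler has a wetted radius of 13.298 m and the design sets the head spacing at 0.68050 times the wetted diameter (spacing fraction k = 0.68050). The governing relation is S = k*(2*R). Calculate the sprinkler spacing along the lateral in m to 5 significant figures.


S = 0.68050 * (2 * 13.298) = 18.099 m
Therefore the sprinkler spacing along the lateral = 18.099 m.


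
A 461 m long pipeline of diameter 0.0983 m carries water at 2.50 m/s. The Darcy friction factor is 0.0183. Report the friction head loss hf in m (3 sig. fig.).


Approach: apply the Darcy-Weisbach equation, hf = f*(L/D)*(v^2/(2g)).
hf = 0.0183 * (461/0.0983) * (2.50^2 / (2*9.81))
hf = 27.3 m
Therefore the friction head loss hf = 27.3 m.


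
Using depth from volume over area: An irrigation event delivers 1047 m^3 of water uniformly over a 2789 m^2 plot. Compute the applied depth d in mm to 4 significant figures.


Approach: apply depth from volume over area, d = (V/A)*1000.
d = (1047 / 2789) * 1000 = 375.4 mm
Therefore the applied depth d = 375.4 mm.


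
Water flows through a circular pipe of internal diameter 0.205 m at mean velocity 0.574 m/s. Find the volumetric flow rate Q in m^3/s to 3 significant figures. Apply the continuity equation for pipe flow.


Approach: apply the continuity equation for pipe flow, Q = A * v with A = pi*(D/2)^2.
A = pi*(0.205/2)^2 = 0.033006 m^2
Q = 0.033006 * 0.574 = 0.0189 m^3/s
Therefore the volumetric flow rate Q = 0.0189 m^3/s.


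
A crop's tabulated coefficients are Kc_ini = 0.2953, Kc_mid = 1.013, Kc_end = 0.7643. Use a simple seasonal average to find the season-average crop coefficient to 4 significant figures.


Approach: apply a simple seasonal average, Kc_avg = (Kc_ini + Kc_mid + Kc_end)/3.
Kc_avg = (0.2953 + 1.013 + 0.7643)/3 = 0.6909
Therefore the season-average crop coefficient = 0.6909.


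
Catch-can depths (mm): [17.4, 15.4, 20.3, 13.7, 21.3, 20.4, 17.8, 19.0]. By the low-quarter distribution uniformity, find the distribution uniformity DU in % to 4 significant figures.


Approach: apply the low-quarter distribution uniformity, DU = (mean of lowest quarter of readings / overall mean)*100.
sorted lowest 2 of 8: [13.7, 15.4] -> mean = 14.5500 mm
overall mean = 18.1625 mm
DU = (14.5500/18.1625)*100 = 80.11 %
Therefore the distribution uniformity DU = 80.11 %.


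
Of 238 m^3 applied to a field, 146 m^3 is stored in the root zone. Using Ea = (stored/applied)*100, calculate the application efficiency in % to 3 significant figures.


Ea = (146/238)*100 = 61.3 %
Therefore the application efficiency = 61.3 %.


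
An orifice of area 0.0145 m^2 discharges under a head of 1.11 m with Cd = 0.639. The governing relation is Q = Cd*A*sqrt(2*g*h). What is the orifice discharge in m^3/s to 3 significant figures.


Q = 0.639 * 0.0145 * sqrt(2*9.81*1.11) = 0.0432 m^3/s
Therefore the orifice discharge = 0.0432 m^3/s.


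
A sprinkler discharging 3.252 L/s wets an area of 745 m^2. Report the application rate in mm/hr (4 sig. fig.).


Approach: apply the application rate relation, rate = (Q/A)*3600.
rate = (3.252 / 745) * 3600 = 15.71 mm/hr
Therefore the application rate = 15.71 mm/hr.


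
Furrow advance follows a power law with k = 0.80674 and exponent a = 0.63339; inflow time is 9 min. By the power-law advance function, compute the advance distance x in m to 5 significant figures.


Approach: apply the power-law advance function, x = k*t^a.
x = 0.80674 * 9^0.63339 = 3.2445 m
Therefore the advance distance x = 3.2445 m.


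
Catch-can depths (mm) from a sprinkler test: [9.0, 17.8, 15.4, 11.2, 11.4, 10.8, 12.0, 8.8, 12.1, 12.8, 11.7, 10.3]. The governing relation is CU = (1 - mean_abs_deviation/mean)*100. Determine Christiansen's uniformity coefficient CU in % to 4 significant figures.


mean = 11.9417 mm
mean |d_i - mean| = 1.73194 mm
CU = (1 - 1.73194/11.9417)*100 = 85.50 %
Therefore Christiansen's uniformity coefficient CU = 85.50 %.


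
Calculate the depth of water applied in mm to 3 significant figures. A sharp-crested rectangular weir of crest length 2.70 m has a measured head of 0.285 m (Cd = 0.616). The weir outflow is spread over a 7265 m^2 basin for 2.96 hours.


Approach: apply the rectangular weir equation with a volume-to-depth conversion, Q = (2/3)*Cd*L*sqrt(2g)*H^1.5; d = Q*t/A * 1000.
Step 1 — weir discharge:
  Q = (2/3)*0.616*2.70*sqrt(2*9.81)*0.285^1.5 = 0.74726 m^3/s
Step 2 — volume: V = 0.74726 * 2.96*3600 = 7962.8 m^3
Step 3 — depth: d = V/A * 1000 = 7962.8/7265 * 1000 = 1100 mm
Therefore the depth of water applied = 1100 mm.


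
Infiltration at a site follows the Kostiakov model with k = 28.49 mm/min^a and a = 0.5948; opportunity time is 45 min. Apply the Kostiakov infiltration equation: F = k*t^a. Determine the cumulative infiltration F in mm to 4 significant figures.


F = 28.49 * 45^0.5948 = 274.2 mm
Therefore the cumulative infiltration F = 274.2 mm.


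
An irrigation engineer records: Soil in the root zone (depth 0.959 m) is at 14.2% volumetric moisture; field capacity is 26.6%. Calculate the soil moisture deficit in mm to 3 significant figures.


Approach: apply the soil moisture deficit relation, SMD = (FC - theta)/100 * depth * 1000.
SMD = (26.6 - 14.2)/100 * 0.959 * 1000 = 119 mm
Therefore the soil moisture deficit = 119 mm.


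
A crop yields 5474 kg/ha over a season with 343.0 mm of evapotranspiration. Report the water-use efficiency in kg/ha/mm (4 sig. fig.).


Approach: apply the water-use efficiency ratio, WUE = yield/ET.
WUE = 5474 / 343.0 = 15.96 kg/ha/mm
Therefore the water-use efficiency = 15.96 kg/ha/mm.


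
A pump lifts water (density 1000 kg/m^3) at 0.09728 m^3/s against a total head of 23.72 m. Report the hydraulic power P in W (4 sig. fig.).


Approach: apply the hydraulic power relation, P = rho*g*Q*H.
P = 1000 * 9.81 * 0.09728 * 23.72 = 22640 W
Therefore the hydraulic power P = 22640 W.


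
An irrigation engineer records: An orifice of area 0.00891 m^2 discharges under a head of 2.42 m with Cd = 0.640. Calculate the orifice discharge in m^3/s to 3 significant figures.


Approach: apply the orifice equation, Q = Cd*A*sqrt(2*g*h).
Q = 0.640 * 0.00891 * sqrt(2*9.81*2.42) = 0.0393 m^3/s
Therefore the orifice discharge = 0.0393 m^3/s.


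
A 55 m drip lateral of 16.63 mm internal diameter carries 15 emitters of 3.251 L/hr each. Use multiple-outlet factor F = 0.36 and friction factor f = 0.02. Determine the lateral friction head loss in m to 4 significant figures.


Approach: apply Darcy-Weisbach with the multiple-outlet F-factor, Q = n*q/(3600*1000) m^3/s; v = Q/A; hf = F*f*(L/D)*(v^2/(2g)).
Q = 15*3.251/(3600*1000) = 1.35458e-05 m^3/s
A = pi*(16.63e-3/2)^2 = 2.17207e-04 m^2, so v = Q/A = 0.0623636 m/s
hf = 0.36*0.02*(55/0.01663)*(0.0623636^2/(2*9.81)) = 0.004720 m
Therefore the lateral friction head loss = 0.004720 m.


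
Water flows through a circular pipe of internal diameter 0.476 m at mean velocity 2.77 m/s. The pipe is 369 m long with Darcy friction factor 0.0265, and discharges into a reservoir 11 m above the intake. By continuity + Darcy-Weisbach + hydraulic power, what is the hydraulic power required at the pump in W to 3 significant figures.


Approach: apply continuity + Darcy-Weisbach + hydraulic power, Q = A*v; hf = f*(L/D)*(v^2/(2g)); H = static + hf; P = rho*g*Q*H.
Step 1 — flow rate (continuity, Q = A*v):
  A = pi*(0.476/2)^2 = 0.17795 m^2
  Q = 0.17795 * 2.77 = 0.49293 m^3/s
Step 2 — friction head loss (Darcy-Weisbach):
  hf = 0.0265 * (369/0.476) * (2.77^2 / (2*9.81))
  hf = 8.0339 m
Step 3 — total head: H = 11 + 8.0339 = 19.034 m
Step 4 — hydraulic power (P = rho*g*Q*H):
  P = 1000 * 9.81 * 0.49293 * 19.034 = 92000 W
Therefore the hydraulic power required at the pump = 92000 W.


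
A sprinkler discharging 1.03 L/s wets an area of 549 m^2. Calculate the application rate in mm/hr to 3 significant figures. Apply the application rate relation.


Approach: apply the application rate relation, rate = (Q/A)*3600.
rate = (1.03 / 549) * 3600 = 6.75 mm/hr
Therefore the application rate = 6.75 mm/hr.


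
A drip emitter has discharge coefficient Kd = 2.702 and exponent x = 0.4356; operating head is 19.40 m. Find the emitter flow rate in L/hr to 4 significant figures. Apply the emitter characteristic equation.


Approach: apply the emitter characteristic equation, q = Kd * h^x.
q = 2.702 * 19.40^0.4356 = 9.832 L/hr
Therefore the emitter flow rate = 9.832 L/hr.


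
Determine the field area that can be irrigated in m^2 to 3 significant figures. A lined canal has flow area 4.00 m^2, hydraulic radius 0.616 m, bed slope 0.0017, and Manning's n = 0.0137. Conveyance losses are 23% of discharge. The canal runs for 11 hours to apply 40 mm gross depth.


Approach: apply Manning's equation with a conveyance and depth budget, Q = (1/n)*A*R^(2/3)*S^(1/2); Q_field = Q*(1-loss); Area = Q_field*t/(d/1000).
Step 1 — canal discharge (Manning's equation):
  Q = (1/0.0137) * 4.00 * 0.616^(2/3) * 0.0017^(1/2) = 8.7153 m^3/s
Step 2 — delivered flow: Q_field = 8.7153*(1 - 23/100) = 6.7108 m^3/s
Step 3 — volume delivered: V = 6.7108 * 11*3600 = 265750 m^3
Step 4 — area served: A = V / (depth/1000) = 265750 / 0.04 = 6640000 m^2
Therefore the field area that can be irrigated = 6640000 m^2.


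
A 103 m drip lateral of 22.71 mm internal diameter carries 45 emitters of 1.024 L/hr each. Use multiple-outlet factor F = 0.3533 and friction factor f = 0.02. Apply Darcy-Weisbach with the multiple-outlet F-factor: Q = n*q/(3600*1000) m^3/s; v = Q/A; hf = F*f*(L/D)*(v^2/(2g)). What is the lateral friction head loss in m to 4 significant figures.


Q = 45*1.024/(3600*1000) = 1.28000e-05 m^3/s
A = pi*(22.71e-3/2)^2 = 4.05064e-04 m^2, so v = Q/A = 0.0315999 m/s
hf = 0.3533*0.02*(103/0.02271)*(0.0315999^2/(2*9.81)) = 0.001631 m
Therefore the lateral friction head loss = 0.001631 m.


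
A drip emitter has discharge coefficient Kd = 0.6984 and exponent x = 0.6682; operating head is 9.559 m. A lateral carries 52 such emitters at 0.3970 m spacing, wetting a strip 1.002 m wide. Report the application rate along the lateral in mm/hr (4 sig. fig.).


Approach: apply the emitter equation with a lateral mass balance, q = Kd*h^x; Q = n*q; rate = Q/(n*spacing*width).
Step 1 — single emitter flow (q = Kd*h^x):
  q = 0.6984 * 9.559^0.6682 = 3.15657 L/hr
Step 2 — total lateral flow: Q = 52 * 3.15657 = 164.142 L/hr
Step 3 — wetted area: A = 52 * 0.3970 * 1.002 = 20.6853 m^2
Step 4 — application rate: Q/A = 164.142/20.6853 = 7.935 mm/hr
Therefore the application rate along the lateral = 7.935 mm/hr.


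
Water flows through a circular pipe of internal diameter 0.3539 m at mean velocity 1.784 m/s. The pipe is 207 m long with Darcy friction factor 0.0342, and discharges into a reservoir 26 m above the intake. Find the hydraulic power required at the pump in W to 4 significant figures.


Approach: apply continuity + Darcy-Weisbach + hydraulic power, Q = A*v; hf = f*(L/D)*(v^2/(2g)); H = static + hf; P = rho*g*Q*H.
Step 1 — flow rate (continuity, Q = A*v):
  A = pi*(0.3539/2)^2 = 0.0983674 m^2
  Q = 0.0983674 * 1.784 = 0.175487 m^3/s
Step 2 — friction head loss (Darcy-Weisbach):
  hf = 0.0342 * (207/0.3539) * (1.784^2 / (2*9.81))
  hf = 3.24494 m
Step 3 — total head: H = 26 + 3.24494 = 29.2449 m
Step 4 — hydraulic power (P = rho*g*Q*H):
  P = 1000 * 9.81 * 0.175487 * 29.2449 = 50350 W
Therefore the hydraulic power required at the pump = 50350 W.


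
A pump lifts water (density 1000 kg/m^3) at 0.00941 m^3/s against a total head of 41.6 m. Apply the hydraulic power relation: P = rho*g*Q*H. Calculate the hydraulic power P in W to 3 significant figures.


P = 1000 * 9.81 * 0.00941 * 41.6 = 3840 W
Therefore the hydraulic power P = 3840 W.


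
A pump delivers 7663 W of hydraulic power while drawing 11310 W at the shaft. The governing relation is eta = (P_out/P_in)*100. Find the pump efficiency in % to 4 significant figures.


eta = (7663 / 11310) * 100 = 67.75 %
Therefore the pump efficiency = 67.75 %.


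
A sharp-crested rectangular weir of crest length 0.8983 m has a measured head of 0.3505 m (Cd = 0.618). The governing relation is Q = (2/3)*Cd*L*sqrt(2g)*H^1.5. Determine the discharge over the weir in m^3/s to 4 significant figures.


Q = (2/3)*0.618*0.8983*sqrt(2*9.81)*0.3505^1.5 = 0.3402 m^3/s
Therefore the discharge over the weir = 0.3402 m^3/s.


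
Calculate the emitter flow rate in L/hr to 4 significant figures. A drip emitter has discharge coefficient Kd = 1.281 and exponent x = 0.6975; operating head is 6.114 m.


Approach: apply the emitter characteristic equation, q = Kd * h^x.
q = 1.281 * 6.114^0.6975 = 4.529 L/hr
Therefore the emitter flow rate = 4.529 L/hr.


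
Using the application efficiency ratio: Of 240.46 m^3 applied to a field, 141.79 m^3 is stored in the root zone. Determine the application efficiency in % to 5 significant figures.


Approach: apply the application efficiency ratio, Ea = (stored/applied)*100.
Ea = (141.79/240.46)*100 = 58.966 %
Therefore the application efficiency = 58.966 %.


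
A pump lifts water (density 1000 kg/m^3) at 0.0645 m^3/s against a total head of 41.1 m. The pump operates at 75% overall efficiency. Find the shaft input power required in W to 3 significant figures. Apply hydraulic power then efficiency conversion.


Approach: apply hydraulic power then efficiency conversion, P = rho*g*Q*H; P_in = P/eta.
Step 1 — hydraulic power (P = rho*g*Q*H):
  P = 1000 * 9.81 * 0.0645 * 41.1 = 26006 W
Step 2 — input power: P_in = P/eta = 26006 / 0.75 = 34700 W
Therefore the shaft input power required = 34700 W.


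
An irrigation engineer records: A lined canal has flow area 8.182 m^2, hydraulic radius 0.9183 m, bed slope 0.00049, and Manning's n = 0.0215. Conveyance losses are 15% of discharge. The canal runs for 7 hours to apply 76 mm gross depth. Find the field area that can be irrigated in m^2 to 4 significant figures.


Approach: apply Manning's equation with a conveyance and depth budget, Q = (1/n)*A*R^(2/3)*S^(1/2); Q_field = Q*(1-loss); Area = Q_field*t/(d/1000).
Step 1 — canal discharge (Manning's equation):
  Q = (1/0.0215) * 8.182 * 0.9183^(2/3) * 0.00049^(1/2) = 7.95870 m^3/s
Step 2 — delivered flow: Q_field = 7.95870*(1 - 15/100) = 6.76489 m^3/s
Step 3 — volume delivered: V = 6.76489 * 7*3600 = 170475 m^3
Step 4 — area served: A = V / (depth/1000) = 170475 / 0.076 = 2243000 m^2
Therefore the field area that can be irrigated = 2243000 m^2.


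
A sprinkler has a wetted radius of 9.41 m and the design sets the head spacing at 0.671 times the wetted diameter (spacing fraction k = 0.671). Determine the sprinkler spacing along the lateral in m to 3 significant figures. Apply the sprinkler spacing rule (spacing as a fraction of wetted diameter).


Approach: apply the sprinkler spacing rule (spacing as a fraction of wetted diameter), S = k*(2*R).
S = 0.671 * (2 * 9.41) = 12.6 m
Therefore the sprinkler spacing along the lateral = 12.6 m.


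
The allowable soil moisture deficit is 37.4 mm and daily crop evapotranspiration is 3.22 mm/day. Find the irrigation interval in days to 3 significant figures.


Approach: apply the irrigation interval relation, interval = SMD / ETc.
interval = 37.4 / 3.22 = 11.6 days
Therefore the irrigation interval = 11.6 days.


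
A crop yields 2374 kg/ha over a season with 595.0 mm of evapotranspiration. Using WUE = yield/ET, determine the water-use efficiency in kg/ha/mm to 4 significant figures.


WUE = 2374 / 595.0 = 3.990 kg/ha/mm
Therefore the water-use efficiency = 3.990 kg/ha/mm.


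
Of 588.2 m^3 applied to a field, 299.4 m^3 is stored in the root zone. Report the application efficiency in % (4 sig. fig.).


Approach: apply the application efficiency ratio, Ea = (stored/applied)*100.
Ea = (299.4/588.2)*100 = 50.90 %
Therefore the application efficiency = 50.90 %.


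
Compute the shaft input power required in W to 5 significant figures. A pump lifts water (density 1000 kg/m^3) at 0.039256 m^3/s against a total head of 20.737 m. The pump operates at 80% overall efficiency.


Approach: apply hydraulic power then efficiency conversion, P = rho*g*Q*H; P_in = P/eta.
Step 1 — hydraulic power (P = rho*g*Q*H):
  P = 1000 * 9.81 * 0.039256 * 20.737 = 7985.847 W
Step 2 — input power: P_in = P/eta = 7985.847 / 0.8 = 9982.3 W
Therefore the shaft input power required = 9982.3 W.


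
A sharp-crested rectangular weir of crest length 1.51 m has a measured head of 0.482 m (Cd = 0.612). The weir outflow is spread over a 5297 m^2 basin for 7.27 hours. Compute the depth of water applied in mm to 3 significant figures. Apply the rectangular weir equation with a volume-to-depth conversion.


Approach: apply the rectangular weir equation with a volume-to-depth conversion, Q = (2/3)*Cd*L*sqrt(2g)*H^1.5; d = Q*t/A * 1000.
Step 1 — weir discharge:
  Q = (2/3)*0.612*1.51*sqrt(2*9.81)*0.482^1.5 = 0.91318 m^3/s
Step 2 — volume: V = 0.91318 * 7.27*3600 = 23900 m^3
Step 3 — depth: d = V/A * 1000 = 23900/5297 * 1000 = 4510 mm
Therefore the depth of water applied = 4510 mm.


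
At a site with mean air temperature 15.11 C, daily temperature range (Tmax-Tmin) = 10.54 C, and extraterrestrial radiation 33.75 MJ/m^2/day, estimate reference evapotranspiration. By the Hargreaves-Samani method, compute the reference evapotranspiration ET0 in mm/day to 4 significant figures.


Approach: apply the Hargreaves-Samani method, ET0 = 0.0023*(Tmean+17.8)*sqrt(Tmax-Tmin)*0.408*Ra.
ET0 = 0.0023*(15.11+17.8)*sqrt(10.54)*0.408*33.75 = 3.384 mm/day
Therefore the reference evapotranspiration ET0 = 3.384 mm/day.


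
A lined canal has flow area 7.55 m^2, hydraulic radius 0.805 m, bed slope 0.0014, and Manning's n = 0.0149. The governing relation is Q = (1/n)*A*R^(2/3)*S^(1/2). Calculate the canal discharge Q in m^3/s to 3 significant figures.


Q = (1/0.0149) * 7.55 * 0.805^(2/3) * 0.0014^(1/2) = 16.4 m^3/s
Therefore the canal discharge Q = 16.4 m^3/s.


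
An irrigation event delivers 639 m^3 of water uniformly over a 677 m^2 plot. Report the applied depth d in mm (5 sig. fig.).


Approach: apply depth from volume over area, d = (V/A)*1000.
d = (639 / 677) * 1000 = 943.87 mm
Therefore the applied depth d = 943.87 mm.


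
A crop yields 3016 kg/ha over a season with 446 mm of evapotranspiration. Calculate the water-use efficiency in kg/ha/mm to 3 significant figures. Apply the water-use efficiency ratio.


Approach: apply the water-use efficiency ratio, WUE = yield/ET.
WUE = 3016 / 446 = 6.76 kg/ha/mm
Therefore the water-use efficiency = 6.76 kg/ha/mm.


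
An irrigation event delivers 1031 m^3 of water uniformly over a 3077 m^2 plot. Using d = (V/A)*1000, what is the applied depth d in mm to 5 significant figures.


d = (1031 / 3077) * 1000 = 335.07 mm
Therefore the applied depth d = 335.07 mm.


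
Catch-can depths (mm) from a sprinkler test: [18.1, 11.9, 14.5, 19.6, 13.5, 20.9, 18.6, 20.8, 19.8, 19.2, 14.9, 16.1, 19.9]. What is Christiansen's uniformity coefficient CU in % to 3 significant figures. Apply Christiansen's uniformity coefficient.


Approach: apply Christiansen's uniformity coefficient, CU = (1 - mean_abs_deviation/mean)*100.
mean = 17.523 mm
mean |d_i - mean| = 2.5716 mm
CU = (1 - 2.5716/17.523)*100 = 85.3 %
Therefore Christiansen's uniformity coefficient CU = 85.3 %.


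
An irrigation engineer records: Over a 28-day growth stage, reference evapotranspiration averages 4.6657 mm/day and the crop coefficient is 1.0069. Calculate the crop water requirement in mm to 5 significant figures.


Approach: apply the crop water requirement relation, CWR = ET0 * Kc * days.
CWR = 4.6657 * 1.0069 * 28 = 131.54 mm
Therefore the crop water requirement = 131.54 mm.


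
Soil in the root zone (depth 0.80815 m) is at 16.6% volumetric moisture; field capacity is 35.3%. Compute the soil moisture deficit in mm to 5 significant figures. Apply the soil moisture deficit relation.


Approach: apply the soil moisture deficit relation, SMD = (FC - theta)/100 * depth * 1000.
SMD = (35.3 - 16.6)/100 * 0.80815 * 1000 = 151.12 mm
Therefore the soil moisture deficit = 151.12 mm.


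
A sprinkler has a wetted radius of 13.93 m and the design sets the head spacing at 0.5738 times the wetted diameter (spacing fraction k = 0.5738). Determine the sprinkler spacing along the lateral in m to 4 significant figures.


Approach: apply the sprinkler spacing rule (spacing as a fraction of wetted diameter), S = k*(2*R).
S = 0.5738 * (2 * 13.93) = 15.99 m
Therefore the sprinkler spacing along the lateral = 15.99 m.


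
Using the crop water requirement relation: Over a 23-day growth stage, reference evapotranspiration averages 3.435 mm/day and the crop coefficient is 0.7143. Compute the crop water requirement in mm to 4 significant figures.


Approach: apply the crop water requirement relation, CWR = ET0 * Kc * days.
CWR = 3.435 * 0.7143 * 23 = 56.43 mm
Therefore the crop water requirement = 56.43 mm.


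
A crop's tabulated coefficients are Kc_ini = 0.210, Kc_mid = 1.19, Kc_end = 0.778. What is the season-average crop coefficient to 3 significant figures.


Approach: apply a simple seasonal average, Kc_avg = (Kc_ini + Kc_mid + Kc_end)/3.
Kc_avg = (0.210 + 1.19 + 0.778)/3 = 0.726
Therefore the season-average crop coefficient = 0.726.


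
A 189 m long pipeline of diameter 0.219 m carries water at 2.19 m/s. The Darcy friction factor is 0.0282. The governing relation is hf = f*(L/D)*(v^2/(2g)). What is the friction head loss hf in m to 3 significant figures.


hf = 0.0282 * (189/0.219) * (2.19^2 / (2*9.81))
hf = 5.95 m
Therefore the friction head loss hf = 5.95 m.


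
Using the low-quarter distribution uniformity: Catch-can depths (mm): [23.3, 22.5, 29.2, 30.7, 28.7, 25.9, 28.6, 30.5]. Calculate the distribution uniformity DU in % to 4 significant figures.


Approach: apply the low-quarter distribution uniformity, DU = (mean of lowest quarter of readings / overall mean)*100.
sorted lowest 2 of 8: [22.5, 23.3] -> mean = 22.9000 mm
overall mean = 27.4250 mm
DU = (22.9000/27.4250)*100 = 83.50 %
Therefore the distribution uniformity DU = 83.50 %.


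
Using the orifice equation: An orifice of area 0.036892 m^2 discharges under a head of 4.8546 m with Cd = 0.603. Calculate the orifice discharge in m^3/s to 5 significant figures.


Approach: apply the orifice equation, Q = Cd*A*sqrt(2*g*h).
Q = 0.603 * 0.036892 * sqrt(2*9.81*4.8546) = 0.21711 m^3/s
Therefore the orifice discharge = 0.21711 m^3/s.


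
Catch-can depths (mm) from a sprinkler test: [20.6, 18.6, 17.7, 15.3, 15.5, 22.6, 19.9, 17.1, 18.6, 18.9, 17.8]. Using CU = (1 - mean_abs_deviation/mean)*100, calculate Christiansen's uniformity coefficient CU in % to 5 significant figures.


mean = 18.41818 mm
mean |d_i - mean| = 1.580165 mm
CU = (1 - 1.580165/18.41818)*100 = 91.421 %
Therefore Christiansen's uniformity coefficient CU = 91.421 %.


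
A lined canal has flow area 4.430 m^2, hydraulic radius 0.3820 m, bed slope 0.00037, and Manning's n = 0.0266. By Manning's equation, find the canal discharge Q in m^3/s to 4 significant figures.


Approach: apply Manning's equation, Q = (1/n)*A*R^(2/3)*S^(1/2).
Q = (1/0.0266) * 4.430 * 0.3820^(2/3) * 0.00037^(1/2) = 1.687 m^3/s
Therefore the canal discharge Q = 1.687 m^3/s.


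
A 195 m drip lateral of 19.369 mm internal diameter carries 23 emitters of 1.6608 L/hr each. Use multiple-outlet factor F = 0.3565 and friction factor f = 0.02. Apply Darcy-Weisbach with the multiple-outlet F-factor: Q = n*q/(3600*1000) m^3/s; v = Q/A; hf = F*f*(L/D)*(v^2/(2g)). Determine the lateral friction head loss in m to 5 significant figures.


Q = 23*1.6608/(3600*1000) = 1.061067e-05 m^3/s
A = pi*(19.369e-3/2)^2 = 2.946485e-04 m^2, so v = Q/A = 0.03601127 m/s
hf = 0.3565*0.02*(195/0.019369)*(0.03601127^2/(2*9.81)) = 0.0047445 m
Therefore the lateral friction head loss = 0.0047445 m.


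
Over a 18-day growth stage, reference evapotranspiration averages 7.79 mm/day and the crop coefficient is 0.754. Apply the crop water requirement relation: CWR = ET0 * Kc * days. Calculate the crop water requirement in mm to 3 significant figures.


CWR = 7.79 * 0.754 * 18 = 106 mm
Therefore the crop water requirement = 106 mm.


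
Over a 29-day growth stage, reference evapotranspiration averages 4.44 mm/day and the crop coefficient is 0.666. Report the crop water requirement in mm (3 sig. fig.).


Approach: apply the crop water requirement relation, CWR = ET0 * Kc * days.
CWR = 4.44 * 0.666 * 29 = 85.8 mm
Therefore the crop water requirement = 85.8 mm.


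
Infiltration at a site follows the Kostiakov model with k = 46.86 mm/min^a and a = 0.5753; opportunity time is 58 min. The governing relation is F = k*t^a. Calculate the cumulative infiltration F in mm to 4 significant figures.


F = 46.86 * 58^0.5753 = 484.5 mm
Therefore the cumulative infiltration F = 484.5 mm.


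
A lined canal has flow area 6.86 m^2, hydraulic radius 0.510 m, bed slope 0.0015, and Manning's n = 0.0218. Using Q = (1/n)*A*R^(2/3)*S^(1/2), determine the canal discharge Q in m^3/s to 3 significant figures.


Q = (1/0.0218) * 6.86 * 0.510^(2/3) * 0.0015^(1/2) = 7.78 m^3/s
Therefore the canal discharge Q = 7.78 m^3/s.


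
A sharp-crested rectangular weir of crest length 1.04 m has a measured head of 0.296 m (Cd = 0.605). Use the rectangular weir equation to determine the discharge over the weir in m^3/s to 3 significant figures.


Approach: apply the rectangular weir equation, Q = (2/3)*Cd*L*sqrt(2g)*H^1.5.
Q = (2/3)*0.605*1.04*sqrt(2*9.81)*0.296^1.5 = 0.299 m^3/s
Therefore the discharge over the weir = 0.299 m^3/s.


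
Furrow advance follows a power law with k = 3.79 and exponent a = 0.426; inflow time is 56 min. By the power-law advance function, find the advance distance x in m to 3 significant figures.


Approach: apply the power-law advance function, x = k*t^a.
x = 3.79 * 56^0.426 = 21.1 m
Therefore the advance distance x = 21.1 m.


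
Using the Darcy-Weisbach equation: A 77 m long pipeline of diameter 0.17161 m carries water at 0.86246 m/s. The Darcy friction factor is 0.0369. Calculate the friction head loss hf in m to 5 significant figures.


Approach: apply the Darcy-Weisbach equation, hf = f*(L/D)*(v^2/(2g)).
hf = 0.0369 * (77/0.17161) * (0.86246^2 / (2*9.81))
hf = 0.62770 m
Therefore the friction head loss hf = 0.62770 m.


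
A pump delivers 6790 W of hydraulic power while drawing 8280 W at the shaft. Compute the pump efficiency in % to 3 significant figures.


Approach: apply the efficiency ratio, eta = (P_out/P_in)*100.
eta = (6790 / 8280) * 100 = 82.0 %
Therefore the pump efficiency = 82.0 %.


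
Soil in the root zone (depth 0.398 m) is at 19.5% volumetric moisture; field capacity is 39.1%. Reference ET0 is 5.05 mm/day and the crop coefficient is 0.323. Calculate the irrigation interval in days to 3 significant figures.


Approach: apply soil-water budget scheduling, SMD = (FC-theta)/100*depth*1000; ETc = ET0*Kc; interval = SMD/ETc.
Step 1 — soil moisture deficit:
  SMD = (39.1 - 19.5)/100 * 0.398 * 1000 = 78.008 mm
Step 2 — daily crop ET (ETc = ET0*Kc):
  ETc = 5.05 * 0.323 = 1.6312 mm/day
Step 3 — irrigation interval (SMD/ETc):
  interval = 78.008 / 1.6312 = 47.8 days
Therefore the irrigation interval = 47.8 days.


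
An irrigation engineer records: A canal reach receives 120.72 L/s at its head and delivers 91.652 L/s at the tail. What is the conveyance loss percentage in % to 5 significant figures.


Approach: apply the conveyance loss ratio, loss% = ((Q_head - Q_tail)/Q_head)*100.
loss = ((120.72 - 91.652)/120.72)*100 = 24.079 %
Therefore the conveyance loss percentage = 24.079 %.


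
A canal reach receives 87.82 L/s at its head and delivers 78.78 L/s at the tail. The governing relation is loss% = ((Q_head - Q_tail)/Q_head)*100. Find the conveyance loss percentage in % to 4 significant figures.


loss = ((87.82 - 78.78)/87.82)*100 = 10.29 %
Therefore the conveyance loss percentage = 10.29 %.


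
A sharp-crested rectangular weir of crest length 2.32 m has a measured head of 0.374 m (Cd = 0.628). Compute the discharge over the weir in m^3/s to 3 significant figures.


Approach: apply the rectangular weir equation, Q = (2/3)*Cd*L*sqrt(2g)*H^1.5.
Q = (2/3)*0.628*2.32*sqrt(2*9.81)*0.374^1.5 = 0.984 m^3/s
Therefore the discharge over the weir = 0.984 m^3/s.


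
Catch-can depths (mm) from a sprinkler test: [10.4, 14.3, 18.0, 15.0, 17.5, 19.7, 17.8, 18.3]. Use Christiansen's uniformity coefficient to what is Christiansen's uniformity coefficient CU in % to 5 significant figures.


Approach: apply Christiansen's uniformity coefficient, CU = (1 - mean_abs_deviation/mean)*100.
mean = 16.37500 mm
mean |d_i - mean| = 2.356250 mm
CU = (1 - 2.356250/16.37500)*100 = 85.611 %
Therefore Christiansen's uniformity coefficient CU = 85.611 %.


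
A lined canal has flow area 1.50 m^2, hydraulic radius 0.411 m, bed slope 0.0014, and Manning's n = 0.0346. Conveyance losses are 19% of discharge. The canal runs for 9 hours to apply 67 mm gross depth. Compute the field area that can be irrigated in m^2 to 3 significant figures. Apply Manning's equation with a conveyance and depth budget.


Approach: apply Manning's equation with a conveyance and depth budget, Q = (1/n)*A*R^(2/3)*S^(1/2); Q_field = Q*(1-loss); Area = Q_field*t/(d/1000).
Step 1 — canal discharge (Manning's equation):
  Q = (1/0.0346) * 1.50 * 0.411^(2/3) * 0.0014^(1/2) = 0.89669 m^3/s
Step 2 — delivered flow: Q_field = 0.89669*(1 - 19/100) = 0.72632 m^3/s
Step 3 — volume delivered: V = 0.72632 * 9*3600 = 23533 m^3
Step 4 — area served: A = V / (depth/1000) = 23533 / 0.067 = 351000 m^2
Therefore the field area that can be irrigated = 351000 m^2.


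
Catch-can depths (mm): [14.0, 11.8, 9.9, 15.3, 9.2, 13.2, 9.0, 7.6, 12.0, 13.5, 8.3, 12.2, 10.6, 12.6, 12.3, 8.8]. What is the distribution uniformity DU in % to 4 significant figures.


Approach: apply the low-quarter distribution uniformity, DU = (mean of lowest quarter of readings / overall mean)*100.
sorted lowest 4 of 16: [7.6, 8.3, 8.8, 9.0] -> mean = 8.42500 mm
overall mean = 11.2688 mm
DU = (8.42500/11.2688)*100 = 74.76 %
Therefore the distribution uniformity DU = 74.76 %.


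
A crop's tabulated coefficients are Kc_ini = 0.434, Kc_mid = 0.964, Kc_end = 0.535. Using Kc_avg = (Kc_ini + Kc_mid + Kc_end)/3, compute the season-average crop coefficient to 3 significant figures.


Kc_avg = (0.434 + 0.964 + 0.535)/3 = 0.644
Therefore the season-average crop coefficient = 0.644.


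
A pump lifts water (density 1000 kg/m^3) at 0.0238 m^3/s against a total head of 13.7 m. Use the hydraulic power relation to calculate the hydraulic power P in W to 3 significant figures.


Approach: apply the hydraulic power relation, P = rho*g*Q*H.
P = 1000 * 9.81 * 0.0238 * 13.7 = 3200 W
Therefore the hydraulic power P = 3200 W.


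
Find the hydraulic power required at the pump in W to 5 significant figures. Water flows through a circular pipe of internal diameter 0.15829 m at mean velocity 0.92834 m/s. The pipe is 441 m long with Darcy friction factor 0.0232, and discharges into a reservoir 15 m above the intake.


Approach: apply continuity + Darcy-Weisbach + hydraulic power, Q = A*v; hf = f*(L/D)*(v^2/(2g)); H = static + hf; P = rho*g*Q*H.
Step 1 — flow rate (continuity, Q = A*v):
  A = pi*(0.15829/2)^2 = 0.01967872 m^2
  Q = 0.01967872 * 0.92834 = 0.01826854 m^3/s
Step 2 — friction head loss (Darcy-Weisbach):
  hf = 0.0232 * (441/0.15829) * (0.92834^2 / (2*9.81))
  hf = 2.839149 m
Step 3 — total head: H = 15 + 2.839149 = 17.83915 m
Step 4 — hydraulic power (P = rho*g*Q*H):
  P = 1000 * 9.81 * 0.01826854 * 17.83915 = 3197.0 W
Therefore the hydraulic power required at the pump = 3197.0 W.


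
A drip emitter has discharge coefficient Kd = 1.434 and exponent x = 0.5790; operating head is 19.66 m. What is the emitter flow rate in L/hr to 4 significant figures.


Approach: apply the emitter characteristic equation, q = Kd * h^x.
q = 1.434 * 19.66^0.5790 = 8.045 L/hr
Therefore the emitter flow rate = 8.045 L/hr.


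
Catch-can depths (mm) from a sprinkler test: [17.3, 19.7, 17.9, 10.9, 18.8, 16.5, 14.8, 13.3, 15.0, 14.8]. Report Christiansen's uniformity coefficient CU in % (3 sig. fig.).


Approach: apply Christiansen's uniformity coefficient, CU = (1 - mean_abs_deviation/mean)*100.
mean = 15.900 mm
mean |d_i - mean| = 2.1400 mm
CU = (1 - 2.1400/15.900)*100 = 86.5 %
Therefore Christiansen's uniformity coefficient CU = 86.5 %.


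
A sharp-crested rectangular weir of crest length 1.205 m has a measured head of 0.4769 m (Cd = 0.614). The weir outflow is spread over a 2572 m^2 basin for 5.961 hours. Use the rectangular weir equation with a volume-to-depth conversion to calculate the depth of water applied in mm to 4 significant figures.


Approach: apply the rectangular weir equation with a volume-to-depth conversion, Q = (2/3)*Cd*L*sqrt(2g)*H^1.5; d = Q*t/A * 1000.
Step 1 — weir discharge:
  Q = (2/3)*0.614*1.205*sqrt(2*9.81)*0.4769^1.5 = 0.719540 m^3/s
Step 2 — volume: V = 0.719540 * 5.961*3600 = 15441.0 m^3
Step 3 — depth: d = V/A * 1000 = 15441.0/2572 * 1000 = 6004 mm
Therefore the depth of water applied = 6004 mm.


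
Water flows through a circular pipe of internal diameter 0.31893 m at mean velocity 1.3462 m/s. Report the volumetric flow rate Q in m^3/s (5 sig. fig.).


Approach: apply the continuity equation for pipe flow, Q = A * v with A = pi*(D/2)^2.
A = pi*(0.31893/2)^2 = 0.07988783 m^2
Q = 0.07988783 * 1.3462 = 0.10754 m^3/s
Therefore the volumetric flow rate Q = 0.10754 m^3/s.


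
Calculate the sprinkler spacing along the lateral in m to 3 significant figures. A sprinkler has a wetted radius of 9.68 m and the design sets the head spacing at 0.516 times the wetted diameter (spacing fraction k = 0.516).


Approach: apply the sprinkler spacing rule (spacing as a fraction of wetted diameter), S = k*(2*R).
S = 0.516 * (2 * 9.68) = 9.99 m
Therefore the sprinkler spacing along the lateral = 9.99 m.


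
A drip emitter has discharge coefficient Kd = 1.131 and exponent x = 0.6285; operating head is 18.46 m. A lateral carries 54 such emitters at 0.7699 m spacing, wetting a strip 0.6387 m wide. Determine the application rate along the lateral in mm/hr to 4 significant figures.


Approach: apply the emitter equation with a lateral mass balance, q = Kd*h^x; Q = n*q; rate = Q/(n*spacing*width).
Step 1 — single emitter flow (q = Kd*h^x):
  q = 1.131 * 18.46^0.6285 = 7.06788 L/hr
Step 2 — total lateral flow: Q = 54 * 7.06788 = 381.666 L/hr
Step 3 — wetted area: A = 54 * 0.7699 * 0.6387 = 26.5537 m^2
Step 4 — application rate: Q/A = 381.666/26.5537 = 14.37 mm/hr
Therefore the application rate along the lateral = 14.37 mm/hr.


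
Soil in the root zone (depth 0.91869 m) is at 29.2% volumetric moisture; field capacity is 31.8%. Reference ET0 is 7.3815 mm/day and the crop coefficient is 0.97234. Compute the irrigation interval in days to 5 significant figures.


Approach: apply soil-water budget scheduling, SMD = (FC-theta)/100*depth*1000; ETc = ET0*Kc; interval = SMD/ETc.
Step 1 — soil moisture deficit:
  SMD = (31.8 - 29.2)/100 * 0.91869 * 1000 = 23.88594 mm
Step 2 — daily crop ET (ETc = ET0*Kc):
  ETc = 7.3815 * 0.97234 = 7.177328 mm/day
Step 3 — irrigation interval (SMD/ETc):
  interval = 23.88594 / 7.177328 = 3.3280 days
Therefore the irrigation interval = 3.3280 days.
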